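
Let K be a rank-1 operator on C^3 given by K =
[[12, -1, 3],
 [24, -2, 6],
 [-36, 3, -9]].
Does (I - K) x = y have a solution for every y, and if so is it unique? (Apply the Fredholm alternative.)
(I - K) is singular (det(I - K) = 0, i.e. 1 ∈ sigma(K)). (I - K) x = y is solvable iff y ⊥ ker((I - K)^*) = span{(12, -1, 3)}, i.e. iff 12y_1 - y_2 + 3y_3 = 0. When solvable, the solutions are x = y + c·(1, 2, -3), c arbitrary (ker(I - K) = span{(1, 2, -3)}, dimension 1).

K has rank 1, so it is an outer product K = u v^T: every row of K is a multiple of one row vector. Reading off the entries, u = (1, 2, -3) and v = (12, -1, 3) (row i of K equals u_i·v^T). A rank-one matrix u v^T satisfies K u = u (v·u) and kills the (2)-dimensional subspace v^⊥, so its characteristic polynomial is lambda^2 (lambda - v·u) with v·u = tr K = 1. Hence the eigenvalues of I - K are 1 (multiplicity 2) and 1 - (1) = 0, so det(I - K) = 0. (Direct check: I - K =
[[-11, 1, -3],
 [-24, 3, -6],
 [36, -3, 10]]
has determinant 0.) So 1 is an eigenvalue of K and (I - K) is not invertible. The finite-dimensional Fredholm alternative says: either (I - K) is invertible, or ker(I - K) ≠ {0} and then range(I - K) = ker((I - K)^*)^⊥, with dim ker(I - K) = dim ker((I - K)^*). We are in the second case, so we need both kernels. Kernel of I - K: (I - K) u = u - u (v·u) = u - u = 0, so ker(I - K) = span{u} = span{(1, 2, -3)} (it is exactly 1-dimensional because rank(I - K) = 2). Kernel of the adjoint: K is real, so (I - K)^* = I - K^T = I - v u^T, and (I - v u^T) v = v - v (u·v) = 0; hence ker((I - K)^*) = span{v} = span{(12, -1, 3)}. Therefore (I - K) x = y is solvable iff <y, v> = 0, i.e. iff 12y_1 - y_2 + 3y_3 = 0. When this holds, K y = u (v·y) = 0, so (I - K) y = y and x = y is a particular solution; the full solution set is the line x = y + c·u = y + c·(1, 2, -3), c ∈ C.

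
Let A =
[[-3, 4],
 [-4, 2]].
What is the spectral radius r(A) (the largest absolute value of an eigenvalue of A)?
r(A) = sqrt(10) ≈ 3.1623

The eigenvalues of A are the roots of its characteristic polynomial. With M = A (coefficients from the trace and determinant):
  p(λ) = det(λ I - M) = λ^2 + λ + 10.
For λ^2 + λ + 10 the discriminant is -39. It is negative, so the roots are the complex-conjugate pair λ = -1/2 ± (sqrt(39)/2) i ≈ -0.5 ± 3.1225i. For a conjugate pair the product of the roots equals the constant term, so |λ|^2 = 10 and |λ| = sqrt(10) ≈ 3.1623.
Thus the eigenvalues (to 4 decimals) are -0.5 ± 3.1225i (modulus 3.1623). The spectral radius is the largest modulus: r(A) = sqrt(10) ≈ 3.1623. (Cross-check: r(A) ≤ ||A||_2 ≈ 6.5311; equality holds whenever A is normal, though it can also hold for some non-normal A.)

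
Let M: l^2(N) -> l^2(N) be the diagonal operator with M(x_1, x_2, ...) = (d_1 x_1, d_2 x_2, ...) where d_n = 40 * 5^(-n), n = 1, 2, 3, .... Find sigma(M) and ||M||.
sigma(M) = {40 * 5^(-n) : n ≥ 1} ∪ {0}; ||M|| = 8

A bounded diagonal operator on l^2 with diagonal entries d_n has spectrum equal to the closure of {d_n : n ≥ 1}: every d_n is an eigenvalue (with eigenvector e_n), so {d_n} ⊂ sigma(M); the spectrum is closed, so its closure is too; and for lambda not in the closure, (M - lambda I) has bounded inverse (the diagonal entries 1/(d_n - lambda) are bounded). For our sequence d_n = 40 * 5^(-n), n = 1, 2, 3, ...:
  - {d_n} = {40 * 5^(-n) : n ≥ 1}; the only limit point is 0
  - closure = {40 * 5^(-n) : n ≥ 1} ∪ {0}
For the norm: a diagonal operator has ||M|| = sup_n |d_n|. Here d_n = 40 * 5^(-n) is positive and decreasing, so sup_n |d_n| = d_1 = 40/5 = 8. So ||M|| = 8.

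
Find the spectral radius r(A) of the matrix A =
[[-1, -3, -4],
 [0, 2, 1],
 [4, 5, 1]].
r(A) ≈ 3.2319

The eigenvalues of A are the roots of its characteristic polynomial. With M = A (coefficients from the trace, the sum of principal 2x2 minors, and det A):
  p(λ) = det(λ I - M) = λ^3 - 2λ^2 + 10λ - 23.
No integer candidate from the rational root theorem (±divisors of 23) is a root, so the roots are irrational. The cubic discriminant is Δ = -10339 < 0, so there is one real root and a complex-conjugate pair. p(2) = -3 and p(3) = 16 have opposite signs, so a root lies in (2, 3); Newton's method refines it to λ ≈ 2.202. Dividing out (λ - (2.202)) leaves approximately λ^2 + 0.202λ + 10.4449. For λ^2 + 0.202λ + 10.4449 the discriminant is -41.7387. It is negative, so the remaining roots are the complex-conjugate pair λ ≈ -0.101 ± 3.2303i. Their product equals the constant term, so |λ|^2 ≈ 10.4449 and |λ| ≈ 3.2319.
Thus the eigenvalues (to 4 decimals) are 2.202 (modulus 2.202); -0.101 ± 3.2303i (modulus 3.2319). The spectral radius is the largest modulus: r(A) ≈ 3.2319. (Cross-check: r(A) ≤ ||A||_2 ≈ 7.8846; equality holds whenever A is normal, though it can also hold for some non-normal A.)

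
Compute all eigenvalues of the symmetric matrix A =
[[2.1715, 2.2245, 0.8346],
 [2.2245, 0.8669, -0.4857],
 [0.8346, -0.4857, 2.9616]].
sigma(A) ≈ {-1, 3, 4}

A is real symmetric, so its spectrum consists of real eigenvalues. Expanding the characteristic polynomial of the displayed matrix gives
  det(λ I - A) = p(λ) = λ^3 + (-6)λ^2 + (5)λ + (12).
Solving p(λ) = 0 yields eigenvalues ≈ -1, 3, 4. (A is shown rounded to 4 decimals, so these recover the underlying integer eigenvalues to within that precision.)
Verification: the trace of A = 6 equals the sum of eigenvalues 6, and det(A) ≈ -11.9996 matches the eigenvalue product -12.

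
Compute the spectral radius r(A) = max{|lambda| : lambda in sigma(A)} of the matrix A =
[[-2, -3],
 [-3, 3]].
r(A) = (1 + sqrt(61))/2 ≈ 4.4051

The eigenvalues of A are the roots of its characteristic polynomial. With M = A (coefficients from the trace and determinant):
  p(λ) = det(λ I - M) = λ^2 - λ - 15.
For λ^2 - λ - 15 the discriminant is 61. It is nonnegative but not a perfect square, so the roots are real and irrational: λ = (1 ± sqrt(61))/2 ≈ 4.4051, -3.4051.
Thus the eigenvalues (to 4 decimals) are 4.4051 (modulus 4.4051); -3.4051 (modulus 3.4051). The spectral radius is the largest modulus: r(A) = (1 + sqrt(61))/2 ≈ 4.4051. (Cross-check: r(A) ≤ ||A||_2 ≈ 4.4051; equality holds whenever A is normal, though it can also hold for some non-normal A.)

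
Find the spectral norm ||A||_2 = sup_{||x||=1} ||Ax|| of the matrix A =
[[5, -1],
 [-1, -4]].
||A||_2 = sqrt((43 + sqrt(85))/2) ≈ 5.1098 (= sqrt(largest eigenvalue of A^T A))

||A||_2 = sigma_max(A) = sqrt(lambda_max(A^T A)). Form the symmetric matrix M = A^T A =
[[26, -1],
 [-1, 17]].
Its characteristic polynomial (trace, determinant of M give the coefficients) is
  p(λ) = det(λ I - M) = λ^2 - 43λ + 441.
For λ^2 - 43λ + 441 the discriminant is 85. It is nonnegative but not a perfect square, so the roots are real and irrational: λ = (43 ± sqrt(85))/2 ≈ 26.1098, 16.8902.
So the eigenvalues of A^T A are ≈ 16.8902, 26.1098 (all ≥ 0, as they must be for A^T A). The largest is λ_max = (43 + sqrt(85))/2 ≈ 26.1098, hence ||A||_2 = sqrt(λ_max) = sqrt((43 + sqrt(85))/2) ≈ 5.1098.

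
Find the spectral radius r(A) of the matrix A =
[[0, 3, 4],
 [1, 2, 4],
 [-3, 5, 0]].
r(A) = (3 + sqrt(41))/2 ≈ 4.7016

The eigenvalues of A are the roots of its characteristic polynomial. With M = A (coefficients from the trace, the sum of principal 2x2 minors, and det A):
  p(λ) = det(λ I - M) = λ^3 - 2λ^2 - 11λ - 8.
By the rational root theorem any rational root is an integer divisor of 8. Testing λ = -1: p(-1) = -1 - 2 + 11 - 8 = 0, so λ = -1 is a root. Dividing out (λ + 1) leaves p(λ) = (λ + 1)(λ^2 - 3λ - 8). For λ^2 - 3λ - 8 the discriminant is 41. It is nonnegative but not a perfect square, so the roots are real and irrational: λ = (3 ± sqrt(41))/2 ≈ 4.7016, -1.7016.
Thus the eigenvalues (to 4 decimals) are 4.7016 (modulus 4.7016); -1.7016 (modulus 1.7016); -1 (modulus 1). The spectral radius is the largest modulus: r(A) = (3 + sqrt(41))/2 ≈ 4.7016. (Cross-check: r(A) ≤ ||A||_2 ≈ 7.5124; equality holds whenever A is normal, though it can also hold for some non-normal A.)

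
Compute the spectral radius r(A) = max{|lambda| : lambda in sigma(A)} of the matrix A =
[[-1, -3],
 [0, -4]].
r(A) = 4

The eigenvalues of A are the roots of its characteristic polynomial. With M = A (coefficients from the trace and determinant):
  p(λ) = det(λ I - M) = λ^2 + 5λ + 4.
For λ^2 + 5λ + 4 the discriminant is 9. It is a perfect square (3^2), so the roots are rational: λ = (-5 ± 3)/2 = -1, -4.
Thus the eigenvalues (to 4 decimals) are -1 (modulus 1); -4 (modulus 4). The spectral radius is the largest modulus: r(A) = 4. (Cross-check: r(A) ≤ ||A||_2 ≈ 5.0368; equality holds whenever A is normal, though it can also hold for some non-normal A.)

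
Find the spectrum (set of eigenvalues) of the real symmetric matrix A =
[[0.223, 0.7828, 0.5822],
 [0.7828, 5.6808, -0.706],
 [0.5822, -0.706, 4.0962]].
sigma(A) ≈ {0, 4, 6}

A is real symmetric, so its spectrum consists of real eigenvalues. Expanding the characteristic polynomial of the displayed matrix gives
  det(λ I - A) = p(λ) = λ^3 + (-10)λ^2 + (24)λ + (0.0011).
Solving p(λ) = 0 yields eigenvalues ≈ 0, 4, 6. (A is shown rounded to 4 decimals, so these recover the underlying integer eigenvalues to within that precision.)
Verification: the trace of A = 10 equals the sum of eigenvalues 10, and det(A) ≈ -0.0011 matches the eigenvalue product 0.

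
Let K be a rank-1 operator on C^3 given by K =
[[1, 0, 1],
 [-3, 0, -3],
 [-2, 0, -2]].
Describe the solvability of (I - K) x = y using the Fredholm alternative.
(I - K) is invertible (det(I - K) = 2 ≠ 0), so for every y in C^3 the equation (I - K) x = y has a unique solution.

K has rank 1, so it is an outer product K = u v^T: every row of K is a multiple of one row vector. Reading off the entries, u = (1, -3, -2) and v = (1, 0, 1) (row i of K equals u_i·v^T). A rank-one matrix u v^T satisfies K u = u (v·u) and kills the (2)-dimensional subspace v^⊥, so its characteristic polynomial is lambda^2 (lambda - v·u) with v·u = tr K = -1. Hence the eigenvalues of I - K are 1 (multiplicity 2) and 1 - (-1) = 2, so det(I - K) = 2. (Direct check: I - K =
[[0, 0, -1],
 [3, 1, 3],
 [2, 0, 3]]
has determinant 2.) The finite-dimensional Fredholm alternative says: either (I - K) is invertible, or ker(I - K) ≠ {0} and then range(I - K) = ker((I - K)^*)^⊥, with dim ker(I - K) = dim ker((I - K)^*). Since det(I - K) ≠ 0, 1 is not an eigenvalue of K and ker(I - K) = {0}, so we are in the first case: for every y there is a unique x = (I - K)^(-1) y. Explicitly, by the Sherman–Morrison formula, (I - u v^T)^(-1) = I + u v^T/(1 - v·u), i.e. (I - K)^(-1) = I + K/(2).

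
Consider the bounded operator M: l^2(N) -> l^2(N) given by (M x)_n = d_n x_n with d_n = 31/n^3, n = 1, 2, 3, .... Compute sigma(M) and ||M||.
sigma(M) = {31/n^3 : n ≥ 1} ∪ {0}; ||M|| = 31

A bounded diagonal operator on l^2 with diagonal entries d_n has spectrum equal to the closure of {d_n : n ≥ 1}: every d_n is an eigenvalue (with eigenvector e_n), so {d_n} ⊂ sigma(M); the spectrum is closed, so its closure is too; and for lambda not in the closure, (M - lambda I) has bounded inverse (the diagonal entries 1/(d_n - lambda) are bounded). For our sequence d_n = 31/n^3, n = 1, 2, 3, ...:
  - {d_n} = {31/n^3 : n ≥ 1}; the only limit point is 0
  - closure = {31/n^3 : n ≥ 1} ∪ {0}
For the norm: a diagonal operator has ||M|| = sup_n |d_n|. Here d_n = 31/n^3 is positive and decreasing, so sup_n |d_n| = d_1 = 31. So ||M|| = 31.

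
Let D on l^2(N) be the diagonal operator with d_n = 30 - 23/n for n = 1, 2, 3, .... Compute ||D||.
||D|| = 30

For a diagonal operator on l^2 with entries d_n, ||D|| = sup_n |d_n|. Here d_1 = 7, d_2 = 37/2, ..., and d_n = 30 - 23/n increases monotonically toward 30. All terms lie in [7, 30), so |d_n| = d_n and the supremum is the limit 30, which is not attained by any individual d_n. Hence ||D|| = 30.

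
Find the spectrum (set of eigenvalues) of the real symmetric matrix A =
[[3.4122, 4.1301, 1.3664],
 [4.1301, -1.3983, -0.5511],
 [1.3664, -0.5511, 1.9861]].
sigma(A) ≈ {-4, 2, 6}

A is real symmetric, so its spectrum consists of real eigenvalues. Expanding the characteristic polynomial of the displayed matrix gives
  det(λ I - A) = p(λ) = λ^3 + (-4)λ^2 + (-20)λ + (48).
Solving p(λ) = 0 yields eigenvalues ≈ -4, 2, 6. (A is shown rounded to 4 decimals, so these recover the underlying integer eigenvalues to within that precision.)
Verification: the trace of A = 4 equals the sum of eigenvalues 4, and det(A) ≈ -48.0003 matches the eigenvalue product -48.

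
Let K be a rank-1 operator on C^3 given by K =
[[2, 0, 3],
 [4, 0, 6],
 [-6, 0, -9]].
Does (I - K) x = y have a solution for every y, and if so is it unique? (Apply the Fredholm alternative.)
(I - K) is invertible (det(I - K) = 8 ≠ 0), so for every y in C^3 the equation (I - K) x = y has a unique solution.

K has rank 1, so it is an outer product K = u v^T: every row of K is a multiple of one row vector. Reading off the entries, u = (-1, -2, 3) and v = (-2, 0, -3) (row i of K equals u_i·v^T). A rank-one matrix u v^T satisfies K u = u (v·u) and kills the (2)-dimensional subspace v^⊥, so its characteristic polynomial is lambda^2 (lambda - v·u) with v·u = tr K = -7. Hence the eigenvalues of I - K are 1 (multiplicity 2) and 1 - (-7) = 8, so det(I - K) = 8. (Direct check: I - K =
[[-1, 0, -3],
 [-4, 1, -6],
 [6, 0, 10]]
has determinant 8.) The finite-dimensional Fredholm alternative says: either (I - K) is invertible, or ker(I - K) ≠ {0} and then range(I - K) = ker((I - K)^*)^⊥, with dim ker(I - K) = dim ker((I - K)^*). Since det(I - K) ≠ 0, 1 is not an eigenvalue of K and ker(I - K) = {0}, so we are in the first case: for every y there is a unique x = (I - K)^(-1) y. Explicitly, by the Sherman–Morrison formula, (I - u v^T)^(-1) = I + u v^T/(1 - v·u), i.e. (I - K)^(-1) = I + K/(8).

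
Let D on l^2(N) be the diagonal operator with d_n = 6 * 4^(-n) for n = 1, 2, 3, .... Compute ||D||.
||D|| = 3/2 (attained at n = 1)

For D diagonal, ||D|| = sup_n |d_n|. The sequence d_n = 6 * 4^(-n) is positive and strictly decreasing (ratio 4^(-1) < 1), so the supremum is d_1 = 6/4 = 3/2. Hence ||D|| = 3/2.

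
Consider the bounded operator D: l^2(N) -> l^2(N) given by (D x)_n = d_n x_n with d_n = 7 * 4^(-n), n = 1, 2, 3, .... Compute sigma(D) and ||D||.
sigma(D) = {7 * 4^(-n) : n ≥ 1} ∪ {0}; ||D|| = 7/4

A bounded diagonal operator on l^2 with diagonal entries d_n has spectrum equal to the closure of {d_n : n ≥ 1}: every d_n is an eigenvalue (with eigenvector e_n), so {d_n} ⊂ sigma(D); the spectrum is closed, so its closure is too; and for lambda not in the closure, (D - lambda I) has bounded inverse (the diagonal entries 1/(d_n - lambda) are bounded). For our sequence d_n = 7 * 4^(-n), n = 1, 2, 3, ...:
  - {d_n} = {7 * 4^(-n) : n ≥ 1}; the only limit point is 0
  - closure = {7 * 4^(-n) : n ≥ 1} ∪ {0}
For the norm: a diagonal operator has ||D|| = sup_n |d_n|. Here d_n = 7 * 4^(-n) is positive and decreasing, so sup_n |d_n| = d_1 = 7/4. So ||D|| = 7/4.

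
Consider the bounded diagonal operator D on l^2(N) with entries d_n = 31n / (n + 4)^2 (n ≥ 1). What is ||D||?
||D|| = 31/16 (attained at n = 4)

For D diagonal, ||D|| = sup_n |d_n|. Treat f(x) = 31x / (x + 4)^2 for real x > 0. By the quotient rule, f'(x) = 31(4 - x)/(x + 4)^3, which is positive for x < 4 and negative for x > 4. So f has a unique maximum at x = 4, and since 4 is a positive integer, the supremum over n ≥ 1 is attained at n = 4: d_4 = 31·4/(4 + 4)^2 = 31·4/64 = 31/16. Hence ||D|| = 31/16.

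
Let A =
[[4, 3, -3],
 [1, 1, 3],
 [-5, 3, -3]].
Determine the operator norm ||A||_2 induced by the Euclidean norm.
||A||_2 ≈ 6.8232 (= sqrt(largest eigenvalue of A^T A))

||A||_2 = sigma_max(A) = sqrt(lambda_max(A^T A)). Form the symmetric matrix M = A^T A =
[[42, -2, 6],
 [-2, 19, -15],
 [6, -15, 27]].
Its characteristic polynomial (trace, sum of principal 2x2 minors, determinant of M give the coefficients) is
  p(λ) = det(λ I - M) = λ^3 - 88λ^2 + 2180λ - 11664.
No integer candidate from the rational root theorem (±divisors of 11664) is a root, so the roots are irrational. The cubic discriminant is Δ = 170771456 > 0, so there are three distinct real roots. p(7) = -373 and p(8) = 656 have opposite signs, so a root lies in (7, 8); Newton's method refines it to λ ≈ 7.348. p(34) = 32 and p(35) = -289 have opposite signs, so a root lies in (34, 35); Newton's method refines it to λ ≈ 34.0956. p(46) = -256 and p(47) = 227 have opposite signs, so a root lies in (46, 47); Newton's method refines it to λ ≈ 46.5564. Check (Vieta): the three roots sum to 88, matching tr M = 88.
So the eigenvalues of A^T A are ≈ 7.348, 34.0956, 46.5564 (all ≥ 0, as they must be for A^T A). The largest is λ_max ≈ 46.5564, hence ||A||_2 = sqrt(λ_max) ≈ 6.8232.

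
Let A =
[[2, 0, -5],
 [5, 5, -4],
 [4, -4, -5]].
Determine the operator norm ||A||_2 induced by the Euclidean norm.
||A||_2 ≈ 10.348 (= sqrt(largest eigenvalue of A^T A))

||A||_2 = sigma_max(A) = sqrt(lambda_max(A^T A)). Form the symmetric matrix M = A^T A =
[[45, 9, -50],
 [9, 41, 0],
 [-50, 0, 66]].
Its characteristic polynomial (trace, sum of principal 2x2 minors, determinant of M give the coefficients) is
  p(λ) = det(λ I - M) = λ^3 - 152λ^2 + 4940λ - 13924.
No integer candidate from the rational root theorem (±divisors of 13924) is a root, so the roots are irrational. The cubic discriminant is Δ = 68971836240 > 0, so there are three distinct real roots. p(3) = -445 and p(4) = 3468 have opposite signs, so a root lies in (3, 4); Newton's method refines it to λ ≈ 3.1102. p(41) = 2025 and p(42) = -484 have opposite signs, so a root lies in (41, 42); Newton's method refines it to λ ≈ 41.8088. p(107) = -549 and p(108) = 6380 have opposite signs, so a root lies in (107, 108); Newton's method refines it to λ ≈ 107.0811. Check (Vieta): the three roots sum to 152, matching tr M = 152.
So the eigenvalues of A^T A are ≈ 3.1102, 41.8088, 107.0811 (all ≥ 0, as they must be for A^T A). The largest is λ_max ≈ 107.0811, hence ||A||_2 = sqrt(λ_max) ≈ 10.348.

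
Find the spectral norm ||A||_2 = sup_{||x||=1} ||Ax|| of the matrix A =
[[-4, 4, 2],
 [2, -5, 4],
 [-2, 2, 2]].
||A||_2 ≈ 8.1676 (= sqrt(largest eigenvalue of A^T A))

||A||_2 = sigma_max(A) = sqrt(lambda_max(A^T A)). Form the symmetric matrix M = A^T A =
[[24, -30, -4],
 [-30, 45, -8],
 [-4, -8, 24]].
Its characteristic polynomial (trace, sum of principal 2x2 minors, determinant of M give the coefficients) is
  p(λ) = det(λ I - M) = λ^3 - 93λ^2 + 1756λ - 144.
No integer candidate from the rational root theorem (±divisors of 144) is a root, so the roots are irrational. The cubic discriminant is Δ = 4970170832 > 0, so there are three distinct real roots. p(0) = -144 and p(1) = 1520 have opposite signs, so a root lies in (0, 1); Newton's method refines it to λ ≈ 0.0824. p(26) = 220 and p(27) = -846 have opposite signs, so a root lies in (26, 27); Newton's method refines it to λ ≈ 26.2085. p(66) = -1860 and p(67) = 794 have opposite signs, so a root lies in (66, 67); Newton's method refines it to λ ≈ 66.7091. Check (Vieta): the three roots sum to 93, matching tr M = 93.
So the eigenvalues of A^T A are ≈ 0.0824, 26.2085, 66.7091 (all ≥ 0, as they must be for A^T A). The largest is λ_max ≈ 66.7091, hence ||A||_2 = sqrt(λ_max) ≈ 8.1676.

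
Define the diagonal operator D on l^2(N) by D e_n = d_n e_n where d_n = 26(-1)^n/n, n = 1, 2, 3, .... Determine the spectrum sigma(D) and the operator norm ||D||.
sigma(D) = {26(-1)^n/n : n ≥ 1} ∪ {0}; ||D|| = 26

A bounded diagonal operator on l^2 with diagonal entries d_n has spectrum equal to the closure of {d_n : n ≥ 1}: every d_n is an eigenvalue (with eigenvector e_n), so {d_n} ⊂ sigma(D); the spectrum is closed, so its closure is too; and for lambda not in the closure, (D - lambda I) has bounded inverse (the diagonal entries 1/(d_n - lambda) are bounded). For our sequence d_n = 26(-1)^n/n, n = 1, 2, 3, ...:
  - {d_n} = {26(-1)^n/n : n ≥ 1}; the only limit point is 0
  - closure = {26(-1)^n/n : n ≥ 1} ∪ {0}
For the norm: a diagonal operator has ||D|| = sup_n |d_n|. Here |d_n| = 26/n is decreasing, so sup_n |d_n| = |d_1| = 26. So ||D|| = 26.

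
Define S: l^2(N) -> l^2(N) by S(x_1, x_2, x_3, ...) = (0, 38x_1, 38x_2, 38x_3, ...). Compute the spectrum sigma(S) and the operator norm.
sigma(S) = closed disk {z in C : |z| ≤ 38}; ||S|| = 38

Note S = 38·U where U is the unit right shift (U x)_k = x_{k-1} (with x_0 := 0); so ||S|| = 38||U|| and sigma(S) = 38·sigma(U). ||S x||^2 = sum_{k≥1} |38x_k|^2 = 1444||x||^2, so ||S|| = 38 and sigma(S) ⊂ {|z| ≤ 38}. For any |lambda| < 38, the equation (S - lambda I) x = 0 forces x_1 = 0, then 38x_k = lambda x_{k+1} ⇒ x = 0, so S has no eigenvalues. But (S - lambda I) is not surjective for |lambda| < 38: solving (S - lambda I) x = e_1 would require x_n proportional to (lambda/38)^(-n), which is not in l^2. So every |lambda| < 38 lies in the residual spectrum. The boundary |lambda| = 38 is in the approximate point spectrum (the spectrum is closed). Hence sigma(S) is the closed disk of radius 38.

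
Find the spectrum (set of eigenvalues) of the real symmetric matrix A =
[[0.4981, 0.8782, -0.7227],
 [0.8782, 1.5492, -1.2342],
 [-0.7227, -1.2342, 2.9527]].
sigma(A) ≈ {0, 1, 4}

A is real symmetric, so its spectrum consists of real eigenvalues. Expanding the characteristic polynomial of the displayed matrix gives
  det(λ I - A) = p(λ) = λ^3 + (-5)λ^2 + (4)λ + (0).
Solving p(λ) = 0 yields eigenvalues ≈ 0, 1, 4. (A is shown rounded to 4 decimals, so these recover the underlying integer eigenvalues to within that precision.)
Verification: the trace of A = 5 equals the sum of eigenvalues 5, and det(A) ≈ 0.0000 matches the eigenvalue product 0.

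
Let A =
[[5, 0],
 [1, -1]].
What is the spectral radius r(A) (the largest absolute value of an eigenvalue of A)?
r(A) = 5

The eigenvalues of A are the roots of its characteristic polynomial. With M = A (coefficients from the trace and determinant):
  p(λ) = det(λ I - M) = λ^2 - 4λ - 5.
For λ^2 - 4λ - 5 the discriminant is 36. It is a perfect square (6^2), so the roots are rational: λ = (4 ± 6)/2 = 5, -1.
Thus the eigenvalues (to 4 decimals) are 5 (modulus 5); -1 (modulus 1). The spectral radius is the largest modulus: r(A) = 5. (Cross-check: r(A) ≤ ||A||_2 ≈ 5.1029; equality holds whenever A is normal, though it can also hold for some non-normal A.)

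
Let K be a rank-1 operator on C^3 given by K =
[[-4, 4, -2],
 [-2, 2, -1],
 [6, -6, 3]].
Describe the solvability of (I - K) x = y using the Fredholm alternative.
(I - K) is singular (det(I - K) = 0, i.e. 1 ∈ sigma(K)). (I - K) x = y is solvable iff y ⊥ ker((I - K)^*) = span{(2, -2, 1)}, i.e. iff 2y_1 - 2y_2 + y_3 = 0. When solvable, the solutions are x = y + c·(-2, -1, 3), c arbitrary (ker(I - K) = span{(-2, -1, 3)}, dimension 1).

K has rank 1, so it is an outer product K = u v^T: every row of K is a multiple of one row vector. Reading off the entries, u = (-2, -1, 3) and v = (2, -2, 1) (row i of K equals u_i·v^T). A rank-one matrix u v^T satisfies K u = u (v·u) and kills the (2)-dimensional subspace v^⊥, so its characteristic polynomial is lambda^2 (lambda - v·u) with v·u = tr K = 1. Hence the eigenvalues of I - K are 1 (multiplicity 2) and 1 - (1) = 0, so det(I - K) = 0. (Direct check: I - K =
[[5, -4, 2],
 [2, -1, 1],
 [-6, 6, -2]]
has determinant 0.) So 1 is an eigenvalue of K and (I - K) is not invertible. The finite-dimensional Fredholm alternative says: either (I - K) is invertible, or ker(I - K) ≠ {0} and then range(I - K) = ker((I - K)^*)^⊥, with dim ker(I - K) = dim ker((I - K)^*). We are in the second case, so we need both kernels. Kernel of I - K: (I - K) u = u - u (v·u) = u - u = 0, so ker(I - K) = span{u} = span{(-2, -1, 3)} (it is exactly 1-dimensional because rank(I - K) = 2). Kernel of the adjoint: K is real, so (I - K)^* = I - K^T = I - v u^T, and (I - v u^T) v = v - v (u·v) = 0; hence ker((I - K)^*) = span{v} = span{(2, -2, 1)}. Therefore (I - K) x = y is solvable iff <y, v> = 0, i.e. iff 2y_1 - 2y_2 + y_3 = 0. When this holds, K y = u (v·y) = 0, so (I - K) y = y and x = y is a particular solution; the full solution set is the line x = y + c·u = y + c·(-2, -1, 3), c ∈ C.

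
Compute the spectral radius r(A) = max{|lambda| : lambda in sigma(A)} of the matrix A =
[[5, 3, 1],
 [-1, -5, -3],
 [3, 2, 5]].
r(A) ≈ 5.1356

The eigenvalues of A are the roots of its characteristic polynomial. With M = A (coefficients from the trace, the sum of principal 2x2 minors, and det A):
  p(λ) = det(λ I - M) = λ^3 - 5λ^2 - 19λ + 94.
No integer candidate from the rational root theorem (±divisors of 94) is a root, so the roots are irrational. The cubic discriminant is Δ = 5629 > 0, so there are three distinct real roots. p(-5) = -61 and p(-4) = 26 have opposite signs, so a root lies in (-5, -4); Newton's method refines it to λ ≈ -4.3466. p(4) = 2 and p(5) = -1 have opposite signs, so a root lies in (4, 5); Newton's method refines it to λ ≈ 4.211. p(5) = -1 and p(6) = 16 have opposite signs, so a root lies in (5, 6); Newton's method refines it to λ ≈ 5.1356. Check (Vieta): the three roots sum to 5, matching tr M = 5.
Thus the eigenvalues (to 4 decimals) are -4.3466 (modulus 4.3466); 4.211 (modulus 4.211); 5.1356 (modulus 5.1356). The spectral radius is the largest modulus: r(A) ≈ 5.1356. (Cross-check: r(A) ≤ ||A||_2 ≈ 9.3531; equality holds whenever A is normal, though it can also hold for some non-normal A.)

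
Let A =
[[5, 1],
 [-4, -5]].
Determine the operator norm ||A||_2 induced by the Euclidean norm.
||A||_2 = sqrt((67 + sqrt(2725))/2) ≈ 7.7202 (= sqrt(largest eigenvalue of A^T A))

||A||_2 = sigma_max(A) = sqrt(lambda_max(A^T A)). Form the symmetric matrix M = A^T A =
[[41, 25],
 [25, 26]].
Its characteristic polynomial (trace, determinant of M give the coefficients) is
  p(λ) = det(λ I - M) = λ^2 - 67λ + 441.
For λ^2 - 67λ + 441 the discriminant is 2725. It is nonnegative but not a perfect square, so the roots are real and irrational: λ = (67 ± sqrt(2725))/2 ≈ 59.6008, 7.3992.
So the eigenvalues of A^T A are ≈ 7.3992, 59.6008 (all ≥ 0, as they must be for A^T A). The largest is λ_max = (67 + sqrt(2725))/2 ≈ 59.6008, hence ||A||_2 = sqrt(λ_max) = sqrt((67 + sqrt(2725))/2) ≈ 7.7202.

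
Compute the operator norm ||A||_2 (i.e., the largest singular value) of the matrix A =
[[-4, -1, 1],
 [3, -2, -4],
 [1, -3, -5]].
||A||_2 ≈ 8.0783 (= sqrt(largest eigenvalue of A^T A))

||A||_2 = sigma_max(A) = sqrt(lambda_max(A^T A)). Form the symmetric matrix M = A^T A =
[[26, -5, -21],
 [-5, 14, 22],
 [-21, 22, 42]].
Its characteristic polynomial (trace, sum of principal 2x2 minors, determinant of M give the coefficients) is
  p(λ) = det(λ I - M) = λ^3 - 82λ^2 + 1094λ - 100.
No integer candidate from the rational root theorem (±divisors of 100) is a root, so the roots are irrational. The cubic discriminant is Δ = 2750828128 > 0, so there are three distinct real roots. p(0) = -100 and p(1) = 913 have opposite signs, so a root lies in (0, 1); Newton's method refines it to λ ≈ 0.092. p(16) = 508 and p(17) = -287 have opposite signs, so a root lies in (16, 17); Newton's method refines it to λ ≈ 16.6483. p(65) = -815 and p(66) = 2408 have opposite signs, so a root lies in (65, 66); Newton's method refines it to λ ≈ 65.2597. Check (Vieta): the three roots sum to 82, matching tr M = 82.
So the eigenvalues of A^T A are ≈ 0.092, 16.6483, 65.2597 (all ≥ 0, as they must be for A^T A). The largest is λ_max ≈ 65.2597, hence ||A||_2 = sqrt(λ_max) ≈ 8.0783.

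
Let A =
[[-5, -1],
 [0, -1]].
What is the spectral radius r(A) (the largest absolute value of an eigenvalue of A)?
r(A) = 5

The eigenvalues of A are the roots of its characteristic polynomial. With M = A (coefficients from the trace and determinant):
  p(λ) = det(λ I - M) = λ^2 + 6λ + 5.
For λ^2 + 6λ + 5 the discriminant is 16. It is a perfect square (4^2), so the roots are rational: λ = (-6 ± 4)/2 = -1, -5.
Thus the eigenvalues (to 4 decimals) are -1 (modulus 1); -5 (modulus 5). The spectral radius is the largest modulus: r(A) = 5. (Cross-check: r(A) ≤ ||A||_2 ≈ 5.1029; equality holds whenever A is normal, though it can also hold for some non-normal A.)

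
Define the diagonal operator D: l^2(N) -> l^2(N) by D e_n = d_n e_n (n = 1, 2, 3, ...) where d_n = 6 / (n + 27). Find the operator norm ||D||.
||D|| = 3/14 (attained at n = 1)

For D diagonal, ||D|| = sup_n |d_n| = sup_n 6/(n + 27). This is positive and strictly decreasing in n, so the supremum is attained at n = 1: d_1 = 6/(1 + 27) = 3/14. Hence ||D|| = 3/14.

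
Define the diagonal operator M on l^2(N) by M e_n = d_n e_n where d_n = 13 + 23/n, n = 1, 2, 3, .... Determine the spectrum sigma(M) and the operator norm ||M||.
sigma(M) = {13 + 23/n : n ≥ 1} ∪ {13}; ||M|| = 36

A bounded diagonal operator on l^2 with diagonal entries d_n has spectrum equal to the closure of {d_n : n ≥ 1}: every d_n is an eigenvalue (with eigenvector e_n), so {d_n} ⊂ sigma(M); the spectrum is closed, so its closure is too; and for lambda not in the closure, (M - lambda I) has bounded inverse (the diagonal entries 1/(d_n - lambda) are bounded). For our sequence d_n = 13 + 23/n, n = 1, 2, 3, ...:
  - {d_n} = {13 + 23/n : n ≥ 1}; the only limit point is 13
  - closure = {13 + 23/n : n ≥ 1} ∪ {13}
For the norm: a diagonal operator has ||M|| = sup_n |d_n|. Here d_n = 13 + 23/n is positive and decreasing, so sup_n |d_n| = d_1 = 13 + 23 = 36. So ||M|| = 36.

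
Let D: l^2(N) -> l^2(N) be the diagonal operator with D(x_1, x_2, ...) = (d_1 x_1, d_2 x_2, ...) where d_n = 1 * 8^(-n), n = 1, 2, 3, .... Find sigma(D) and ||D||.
sigma(D) = {1 * 8^(-n) : n ≥ 1} ∪ {0}; ||D|| = 1/8

A bounded diagonal operator on l^2 with diagonal entries d_n has spectrum equal to the closure of {d_n : n ≥ 1}: every d_n is an eigenvalue (with eigenvector e_n), so {d_n} ⊂ sigma(D); the spectrum is closed, so its closure is too; and for lambda not in the closure, (D - lambda I) has bounded inverse (the diagonal entries 1/(d_n - lambda) are bounded). For our sequence d_n = 1 * 8^(-n), n = 1, 2, 3, ...:
  - {d_n} = {1 * 8^(-n) : n ≥ 1}; the only limit point is 0
  - closure = {1 * 8^(-n) : n ≥ 1} ∪ {0}
For the norm: a diagonal operator has ||D|| = sup_n |d_n|. Here d_n = 1 * 8^(-n) is positive and decreasing, so sup_n |d_n| = d_1 = 1/8. So ||D|| = 1/8.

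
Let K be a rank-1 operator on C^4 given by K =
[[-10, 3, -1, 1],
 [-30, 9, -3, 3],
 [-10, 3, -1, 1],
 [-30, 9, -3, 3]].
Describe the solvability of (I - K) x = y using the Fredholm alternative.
(I - K) is singular (det(I - K) = 0, i.e. 1 ∈ sigma(K)). (I - K) x = y is solvable iff y ⊥ ker((I - K)^*) = span{(-10, 3, -1, 1)}, i.e. iff -10y_1 + 3y_2 - y_3 + y_4 = 0. When solvable, the solutions are x = y + c·(1, 3, 1, 3), c arbitrary (ker(I - K) = span{(1, 3, 1, 3)}, dimension 1).

K has rank 1, so it is an outer product K = u v^T: every row of K is a multiple of one row vector. Reading off the entries, u = (1, 3, 1, 3) and v = (-10, 3, -1, 1) (row i of K equals u_i·v^T). A rank-one matrix u v^T satisfies K u = u (v·u) and kills the (3)-dimensional subspace v^⊥, so its characteristic polynomial is lambda^3 (lambda - v·u) with v·u = tr K = 1. Hence the eigenvalues of I - K are 1 (multiplicity 3) and 1 - (1) = 0, so det(I - K) = 0. (Direct check: I - K =
[[11, -3, 1, -1],
 [30, -8, 3, -3],
 [10, -3, 2, -1],
 [30, -9, 3, -2]]
has determinant 0.) So 1 is an eigenvalue of K and (I - K) is not invertible. The finite-dimensional Fredholm alternative says: either (I - K) is invertible, or ker(I - K) ≠ {0} and then range(I - K) = ker((I - K)^*)^⊥, with dim ker(I - K) = dim ker((I - K)^*). We are in the second case, so we need both kernels. Kernel of I - K: (I - K) u = u - u (v·u) = u - u = 0, so ker(I - K) = span{u} = span{(1, 3, 1, 3)} (it is exactly 1-dimensional because rank(I - K) = 3). Kernel of the adjoint: K is real, so (I - K)^* = I - K^T = I - v u^T, and (I - v u^T) v = v - v (u·v) = 0; hence ker((I - K)^*) = span{v} = span{(-10, 3, -1, 1)}. Therefore (I - K) x = y is solvable iff <y, v> = 0, i.e. iff -10y_1 + 3y_2 - y_3 + y_4 = 0. When this holds, K y = u (v·y) = 0, so (I - K) y = y and x = y is a particular solution; the full solution set is the line x = y + c·u = y + c·(1, 3, 1, 3), c ∈ C.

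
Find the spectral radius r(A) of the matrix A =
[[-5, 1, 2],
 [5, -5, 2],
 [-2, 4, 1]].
r(A) ≈ 5.7015

The eigenvalues of A are the roots of its characteristic polynomial. With M = A (coefficients from the trace, the sum of principal 2x2 minors, and det A):
  p(λ) = det(λ I - M) = λ^3 + 9λ^2 + 6λ - 76.
No integer candidate from the rational root theorem (±divisors of 76) is a root, so the roots are irrational. The cubic discriminant is Δ = -6156 < 0, so there is one real root and a complex-conjugate pair. p(2) = -20 and p(3) = 50 have opposite signs, so a root lies in (2, 3); Newton's method refines it to λ ≈ 2.3379. Dividing out (λ - (2.3379)) leaves approximately λ^2 + 11.3379λ + 32.5073. For λ^2 + 11.3379λ + 32.5073 the discriminant is -1.4806. It is negative, so the remaining roots are the complex-conjugate pair λ ≈ -5.669 ± 0.6084i. Their product equals the constant term, so |λ|^2 ≈ 32.5073 and |λ| ≈ 5.7015.
Thus the eigenvalues (to 4 decimals) are 2.3379 (modulus 2.3379); -5.669 ± 0.6084i (modulus 5.7015). The spectral radius is the largest modulus: r(A) ≈ 5.7015. (Cross-check: r(A) ≤ ||A||_2 ≈ 9.2998; equality holds whenever A is normal, though it can also hold for some non-normal A.)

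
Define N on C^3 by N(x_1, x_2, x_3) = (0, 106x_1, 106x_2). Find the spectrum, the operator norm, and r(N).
sigma(N) = {0}; ||N|| = 106; r(N) = 0. (N is nilpotent with N^3 = 0.)

On C^3, N is a strictly lower-triangular matrix with 106 on the subdiagonal and zeros elsewhere, so its characteristic polynomial is lambda^3 and every eigenvalue is 0: sigma(N) = {0}. For the operator norm, N e_i = 106e_{i+1} for i = 1, ..., 2 and N e_3 = 0, so the singular values of N are 106 (with multiplicity 2) and 0; hence ||N|| = 106. The spectral radius r(N) = max|lambda| = 0. Note ||N|| > r(N) — characteristic of non-normal nilpotent operators. Indeed N^3 = 0.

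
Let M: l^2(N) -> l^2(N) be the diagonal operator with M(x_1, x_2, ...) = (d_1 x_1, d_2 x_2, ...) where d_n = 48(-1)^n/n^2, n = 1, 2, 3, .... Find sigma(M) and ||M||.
sigma(M) = {48(-1)^n/n^2 : n ≥ 1} ∪ {0}; ||M|| = 48

A bounded diagonal operator on l^2 with diagonal entries d_n has spectrum equal to the closure of {d_n : n ≥ 1}: every d_n is an eigenvalue (with eigenvector e_n), so {d_n} ⊂ sigma(M); the spectrum is closed, so its closure is too; and for lambda not in the closure, (M - lambda I) has bounded inverse (the diagonal entries 1/(d_n - lambda) are bounded). For our sequence d_n = 48(-1)^n/n^2, n = 1, 2, 3, ...:
  - {d_n} = {48(-1)^n/n^2 : n ≥ 1}; the only limit point is 0
  - closure = {48(-1)^n/n^2 : n ≥ 1} ∪ {0}
For the norm: a diagonal operator has ||M|| = sup_n |d_n|. Here |d_n| = 48/n^2 is decreasing, so sup_n |d_n| = |d_1| = 48. So ||M|| = 48.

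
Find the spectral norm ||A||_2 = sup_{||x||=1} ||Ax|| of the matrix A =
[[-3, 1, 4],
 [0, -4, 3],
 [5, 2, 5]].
||A||_2 ≈ 7.6158 (= sqrt(largest eigenvalue of A^T A))

||A||_2 = sigma_max(A) = sqrt(lambda_max(A^T A)). Form the symmetric matrix M = A^T A =
[[34, 7, 13],
 [7, 21, 2],
 [13, 2, 50]].
Its characteristic polynomial (trace, sum of principal 2x2 minors, determinant of M give the coefficients) is
  p(λ) = det(λ I - M) = λ^3 - 105λ^2 + 3242λ - 29929.
No integer candidate from the rational root theorem (±divisors of 29929) is a root, so the roots are irrational. The cubic discriminant is Δ = 192979561 > 0, so there are three distinct real roots. p(17) = -247 and p(18) = 239 have opposite signs, so a root lies in (17, 18); Newton's method refines it to λ ≈ 17.4813. p(29) = 173 and p(30) = -169 have opposite signs, so a root lies in (29, 30); Newton's method refines it to λ ≈ 29.5179. p(58) = -1 and p(59) = 1223 have opposite signs, so a root lies in (58, 59); Newton's method refines it to λ ≈ 58.0009. Check (Vieta): the three roots sum to 105, matching tr M = 105.
So the eigenvalues of A^T A are ≈ 17.4813, 29.5179, 58.0009 (all ≥ 0, as they must be for A^T A). The largest is λ_max ≈ 58.0009, hence ||A||_2 = sqrt(λ_max) ≈ 7.6158.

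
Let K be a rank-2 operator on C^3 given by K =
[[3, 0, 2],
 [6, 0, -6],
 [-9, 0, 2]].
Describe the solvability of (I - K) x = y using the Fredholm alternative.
(I - K) is invertible (det(I - K) = 20 ≠ 0), so for every y in C^3 the equation (I - K) x = y has a unique solution.

K has rank 2 and factors as K = U V^T = u1 v1^T + u2 v2^T with u1 = (-1, 3, -1), v1 = (3, 0, -2), u2 = (2, -1, -2), v2 = (3, 0, 0) (multiplying out reproduces the displayed K). The nonzero eigenvalues of U V^T coincide with those of the 2 x 2 matrix G = V^T U = [[v1·u1, v1·u2], [v2·u1, v2·u2]] = [[-1, 10], [-3, 6]], and by the Sylvester determinant identity det(I_3 - U V^T) = det(I_2 - V^T U) = det([[2, -10], [3, -5]]) = (2)(-5) - (-10)(3) = 20. (Direct check: I - K =
[[-2, 0, -2],
 [-6, 1, 6],
 [9, 0, -1]]
has determinant 20.) The finite-dimensional Fredholm alternative says: either (I - K) is invertible, or ker(I - K) ≠ {0} and then range(I - K) = ker((I - K)^*)^⊥, with dim ker(I - K) = dim ker((I - K)^*). Since det(I - K) ≠ 0, 1 is not an eigenvalue of K and ker(I - K) = {0}, so we are in the first case: for every y there is a unique x = (I - K)^(-1) y. (Explicitly, by the Woodbury identity, (I - U V^T)^(-1) = I + U (I_2 - G)^(-1) V^T.)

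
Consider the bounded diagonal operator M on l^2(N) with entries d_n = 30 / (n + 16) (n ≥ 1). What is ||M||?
||M|| = 30/17 (attained at n = 1)

For M diagonal, ||M|| = sup_n |d_n| = sup_n 30/(n + 16). This is positive and strictly decreasing in n, so the supremum is attained at n = 1: d_1 = 30/(1 + 16) = 30/17. Hence ||M|| = 30/17.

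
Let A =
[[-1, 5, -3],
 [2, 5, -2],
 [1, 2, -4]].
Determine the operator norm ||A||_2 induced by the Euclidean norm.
||A||_2 ≈ 8.8215 (= sqrt(largest eigenvalue of A^T A))

||A||_2 = sigma_max(A) = sqrt(lambda_max(A^T A)). Form the symmetric matrix M = A^T A =
[[6, 7, -5],
 [7, 54, -33],
 [-5, -33, 29]].
Its characteristic polynomial (trace, sum of principal 2x2 minors, determinant of M give the coefficients) is
  p(λ) = det(λ I - M) = λ^3 - 89λ^2 + 901λ - 2401.
No integer candidate from the rational root theorem (±divisors of 2401) is a root, so the roots are irrational. The cubic discriminant is Δ = 43981216 > 0, so there are three distinct real roots. p(4) = -157 and p(5) = 4 have opposite signs, so a root lies in (4, 5); Newton's method refines it to λ ≈ 4.9552. p(6) = 17 and p(7) = -112 have opposite signs, so a root lies in (6, 7); Newton's method refines it to λ ≈ 6.2266. p(77) = -4172 and p(78) = 953 have opposite signs, so a root lies in (77, 78); Newton's method refines it to λ ≈ 77.8182. Check (Vieta): the three roots sum to 89, matching tr M = 89.
So the eigenvalues of A^T A are ≈ 4.9552, 6.2266, 77.8182 (all ≥ 0, as they must be for A^T A). The largest is λ_max ≈ 77.8182, hence ||A||_2 = sqrt(λ_max) ≈ 8.8215.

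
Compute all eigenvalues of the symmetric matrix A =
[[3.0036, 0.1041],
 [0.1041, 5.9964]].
sigma(A) ≈ {3, 6}

A is real symmetric, so its spectrum consists of real eigenvalues. Expanding the characteristic polynomial of the displayed matrix gives
  det(λ I - A) = p(λ) = λ^2 + (-9)λ + (18).
Solving p(λ) = 0 yields eigenvalues ≈ 3, 6. (A is shown rounded to 4 decimals, so these recover the underlying integer eigenvalues to within that precision.)
Verification: the trace of A = 9 equals the sum of eigenvalues 9, and det(A) ≈ 18.0000 matches the eigenvalue product 18.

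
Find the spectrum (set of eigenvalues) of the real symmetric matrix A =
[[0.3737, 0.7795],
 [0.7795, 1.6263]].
sigma(A) ≈ {0, 2}

A is real symmetric, so its spectrum consists of real eigenvalues. Expanding the characteristic polynomial of the displayed matrix gives
  det(λ I - A) = p(λ) = λ^2 + (-2)λ + (0).
Solving p(λ) = 0 yields eigenvalues ≈ 0, 2. (A is shown rounded to 4 decimals, so these recover the underlying integer eigenvalues to within that precision.)
Verification: the trace of A = 2 equals the sum of eigenvalues 2, and det(A) ≈ 0.0001 matches the eigenvalue product 0.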